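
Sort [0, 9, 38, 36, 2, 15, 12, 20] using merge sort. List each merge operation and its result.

Divide and conquer:
  Merge [0] + [9] -> [0, 9]
  Merge [38] + [36] -> [36, 38]
  Merge [0, 9] + [36, 38] -> [0, 9, 36, 38]
  Merge [2] + [15] -> [2, 15]
  Merge [12] + [20] -> [12, 20]
  Merge [2, 15] + [12, 20] -> [2, 12, 15, 20]
  Merge [0, 9, 36, 38] + [2, 12, 15, 20] -> [0, 2, 9, 12, 15, 20, 36, 38]


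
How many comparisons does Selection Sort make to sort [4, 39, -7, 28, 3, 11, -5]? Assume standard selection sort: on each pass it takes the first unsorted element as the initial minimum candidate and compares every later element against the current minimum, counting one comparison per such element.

Pass 1: scan indices 1..6 for the minimum = 6 comparison(s); min is -7, place at index 0 -> [-7, 39, 4, 28, 3, 11, -5]
Pass 2: scan indices 2..6 for the minimum = 5 comparison(s); min is -5, place at index 1 -> [-7, -5, 4, 28, 3, 11, 39]
Pass 3: scan indices 3..6 for the minimum = 4 comparison(s); min is 3, place at index 2 -> [-7, -5, 3, 28, 4, 11, 39]
Pass 4: scan indices 4..6 for the minimum = 3 comparison(s); min is 4, place at index 3 -> [-7, -5, 3, 4, 28, 11, 39]
Pass 5: scan indices 5..6 for the minimum = 2 comparison(s); min is 11, place at index 4 -> [-7, -5, 3, 4, 11, 28, 39]
Pass 6: scan indices 6..6 for the minimum = 1 comparison(s); min is 28, place at index 5 -> [-7, -5, 3, 4, 11, 28, 39]
Selection sort always scans the whole unsorted suffix, so the count is (n-1) + (n-2) + ... + 1 = n(n-1)/2 = 7*6/2 = 21 regardless of the input order.
Total comparisons: 6 + 5 + 4 + 3 + 2 + 1 = 21


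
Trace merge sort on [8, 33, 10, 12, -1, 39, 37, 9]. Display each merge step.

Divide and conquer:
  Merge [8] + [33] -> [8, 33]
  Merge [10] + [12] -> [10, 12]
  Merge [8, 33] + [10, 12] -> [8, 10, 12, 33]
  Merge [-1] + [39] -> [-1, 39]
  Merge [37] + [9] -> [9, 37]
  Merge [-1, 39] + [9, 37] -> [-1, 9, 37, 39]
  Merge [8, 10, 12, 33] + [-1, 9, 37, 39] -> [-1, 8, 9, 10, 12, 33, 37, 39]


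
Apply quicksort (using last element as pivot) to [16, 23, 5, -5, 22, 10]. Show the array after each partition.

Partition 1: pivot=10 at index 2 -> [5, -5, 10, 23, 22, 16]
Partition 2: pivot=-5 at index 0 -> [-5, 5, 10, 23, 22, 16]
Partition 3: pivot=16 at index 3 -> [-5, 5, 10, 16, 22, 23]
Partition 4: pivot=23 at index 5 -> [-5, 5, 10, 16, 22, 23]


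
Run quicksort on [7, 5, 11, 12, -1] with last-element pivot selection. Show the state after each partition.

Partition 1: pivot=-1 at index 0 -> [-1, 5, 11, 12, 7]
Partition 2: pivot=7 at index 2 -> [-1, 5, 7, 12, 11]
Partition 3: pivot=11 at index 3 -> [-1, 5, 7, 11, 12]


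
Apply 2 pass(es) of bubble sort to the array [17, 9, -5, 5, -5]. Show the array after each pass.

After pass 1: [9, -5, 5, -5, 17] (4 swaps)
After pass 2: [-5, 5, -5, 9, 17] (3 swaps)
Total swaps: 7


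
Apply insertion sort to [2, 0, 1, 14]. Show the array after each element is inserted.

First element 2 is already 'sorted'
Insert 0: shifted 1 elements -> [0, 2, 1, 14]
Insert 1: shifted 1 elements -> [0, 1, 2, 14]
Insert 14: shifted 0 elements -> [0, 1, 2, 14]


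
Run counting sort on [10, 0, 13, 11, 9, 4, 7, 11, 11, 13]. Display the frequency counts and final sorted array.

Count array: [1, 0, 0, 0, 1, 0, 0, 1, 0, 1, 1, 3, 0, 2]
(count[i] = number of elements equal to i)
Cumulative count: [1, 1, 1, 1, 2, 2, 2, 3, 3, 4, 5, 8, 8, 10]
Sorted: [0, 4, 7, 9, 10, 11, 11, 11, 13, 13]


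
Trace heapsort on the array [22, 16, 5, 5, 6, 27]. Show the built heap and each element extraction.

Build heap: [27, 16, 22, 5, 6, 5]
Extract 27: [22, 16, 5, 5, 6, 27]
Extract 22: [16, 6, 5, 5, 22, 27]
Extract 16: [6, 5, 5, 16, 22, 27]
Extract 6: [5, 5, 6, 16, 22, 27]
Extract 5: [5, 5, 6, 16, 22, 27]


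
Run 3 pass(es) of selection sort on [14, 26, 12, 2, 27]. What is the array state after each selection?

Pass 1: Select minimum 2 at index 3, swap -> [2, 26, 12, 14, 27]
Pass 2: Select minimum 12 at index 2, swap -> [2, 12, 26, 14, 27]
Pass 3: Select minimum 14 at index 3, swap -> [2, 12, 14, 26, 27]


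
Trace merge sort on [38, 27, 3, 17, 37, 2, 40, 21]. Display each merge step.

Divide and conquer:
  Merge [38] + [27] -> [27, 38]
  Merge [3] + [17] -> [3, 17]
  Merge [27, 38] + [3, 17] -> [3, 17, 27, 38]
  Merge [37] + [2] -> [2, 37]
  Merge [40] + [21] -> [21, 40]
  Merge [2, 37] + [21, 40] -> [2, 21, 37, 40]
  Merge [3, 17, 27, 38] + [2, 21, 37, 40] -> [2, 3, 17, 21, 27, 37, 38, 40]


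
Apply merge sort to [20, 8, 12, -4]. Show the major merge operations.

Divide and conquer:
  Merge [20] + [8] -> [8, 20]
  Merge [12] + [-4] -> [-4, 12]
  Merge [8, 20] + [-4, 12] -> [-4, 8, 12, 20]


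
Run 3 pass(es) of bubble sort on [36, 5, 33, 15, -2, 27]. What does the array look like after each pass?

After pass 1: [5, 33, 15, -2, 27, 36] (5 swaps)
After pass 2: [5, 15, -2, 27, 33, 36] (3 swaps)
After pass 3: [5, -2, 15, 27, 33, 36] (1 swaps)
Total swaps: 9


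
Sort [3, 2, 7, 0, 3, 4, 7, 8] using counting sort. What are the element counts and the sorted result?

Count array: [1, 0, 1, 2, 1, 0, 0, 2, 1]
(count[i] = number of elements equal to i)
Cumulative count: [1, 1, 2, 4, 5, 5, 5, 7, 8]
Sorted: [0, 2, 3, 3, 4, 7, 7, 8]


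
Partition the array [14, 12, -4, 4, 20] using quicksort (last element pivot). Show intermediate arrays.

Partition 1: pivot=20 at index 4 -> [14, 12, -4, 4, 20]
Partition 2: pivot=4 at index 1 -> [-4, 4, 14, 12, 20]
Partition 3: pivot=12 at index 2 -> [-4, 4, 12, 14, 20]


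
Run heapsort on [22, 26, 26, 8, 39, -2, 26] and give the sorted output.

Build heap: [39, 26, 26, 8, 22, -2, 26]
Extract 39: [26, 26, 26, 8, 22, -2, 39]
Extract 26: [26, 22, 26, 8, -2, 26, 39]
Extract 26: [26, 22, -2, 8, 26, 26, 39]
Extract 26: [22, 8, -2, 26, 26, 26, 39]
Extract 22: [8, -2, 22, 26, 26, 26, 39]
Extract 8: [-2, 8, 22, 26, 26, 26, 39]


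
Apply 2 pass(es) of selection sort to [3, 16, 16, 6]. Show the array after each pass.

Pass 1: Select minimum 3 at index 0, swap -> [3, 16, 16, 6]
Pass 2: Select minimum 6 at index 3, swap -> [3, 6, 16, 16]


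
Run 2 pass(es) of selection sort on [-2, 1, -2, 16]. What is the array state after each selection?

Pass 1: Select minimum -2 at index 0, swap -> [-2, 1, -2, 16]
Pass 2: Select minimum -2 at index 2, swap -> [-2, -2, 1, 16]


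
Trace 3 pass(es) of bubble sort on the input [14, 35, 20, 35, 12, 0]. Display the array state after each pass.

After pass 1: [14, 20, 35, 12, 0, 35] (3 swaps)
After pass 2: [14, 20, 12, 0, 35, 35] (2 swaps)
After pass 3: [14, 12, 0, 20, 35, 35] (2 swaps)
Total swaps: 7


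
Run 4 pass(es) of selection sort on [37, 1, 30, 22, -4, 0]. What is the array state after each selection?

Pass 1: Select minimum -4 at index 4, swap -> [-4, 1, 30, 22, 37, 0]
Pass 2: Select minimum 0 at index 5, swap -> [-4, 0, 30, 22, 37, 1]
Pass 3: Select minimum 1 at index 5, swap -> [-4, 0, 1, 22, 37, 30]
Pass 4: Select minimum 22 at index 3, swap -> [-4, 0, 1, 22, 37, 30]


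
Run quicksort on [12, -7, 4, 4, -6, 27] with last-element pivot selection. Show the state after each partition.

Partition 1: pivot=27 at index 5 -> [12, -7, 4, 4, -6, 27]
Partition 2: pivot=-6 at index 1 -> [-7, -6, 4, 4, 12, 27]
Partition 3: pivot=12 at index 4 -> [-7, -6, 4, 4, 12, 27]
Partition 4: pivot=4 at index 3 -> [-7, -6, 4, 4, 12, 27]


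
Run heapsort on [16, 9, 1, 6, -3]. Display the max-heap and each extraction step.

Build heap: [16, 9, 1, 6, -3]
Extract 16: [9, 6, 1, -3, 16]
Extract 9: [6, -3, 1, 9, 16]
Extract 6: [1, -3, 6, 9, 16]
Extract 1: [-3, 1, 6, 9, 16]


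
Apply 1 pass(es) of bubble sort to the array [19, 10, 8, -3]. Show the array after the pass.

After pass 1: [10, 8, -3, 19] (3 swaps)
Total swaps: 3


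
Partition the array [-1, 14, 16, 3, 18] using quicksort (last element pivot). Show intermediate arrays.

Partition 1: pivot=18 at index 4 -> [-1, 14, 16, 3, 18]
Partition 2: pivot=3 at index 1 -> [-1, 3, 16, 14, 18]
Partition 3: pivot=14 at index 2 -> [-1, 3, 14, 16, 18]


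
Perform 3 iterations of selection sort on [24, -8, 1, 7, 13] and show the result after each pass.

Pass 1: Select minimum -8 at index 1, swap -> [-8, 24, 1, 7, 13]
Pass 2: Select minimum 1 at index 2, swap -> [-8, 1, 24, 7, 13]
Pass 3: Select minimum 7 at index 3, swap -> [-8, 1, 7, 24, 13]


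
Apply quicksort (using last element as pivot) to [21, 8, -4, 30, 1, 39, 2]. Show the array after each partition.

Partition 1: pivot=2 at index 2 -> [-4, 1, 2, 30, 8, 39, 21]
Partition 2: pivot=1 at index 1 -> [-4, 1, 2, 30, 8, 39, 21]
Partition 3: pivot=21 at index 4 -> [-4, 1, 2, 8, 21, 39, 30]
Partition 4: pivot=30 at index 5 -> [-4, 1, 2, 8, 21, 30, 39]


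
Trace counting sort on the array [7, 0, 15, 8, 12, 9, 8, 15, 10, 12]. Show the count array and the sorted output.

Count array: [1, 0, 0, 0, 0, 0, 0, 1, 2, 1, 1, 0, 2, 0, 0, 2]
(count[i] = number of elements equal to i)
Cumulative count: [1, 1, 1, 1, 1, 1, 1, 2, 4, 5, 6, 6, 8, 8, 8, 10]
Sorted: [0, 7, 8, 8, 9, 10, 12, 12, 15, 15]


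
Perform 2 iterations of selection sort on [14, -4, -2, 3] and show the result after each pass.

Pass 1: Select minimum -4 at index 1, swap -> [-4, 14, -2, 3]
Pass 2: Select minimum -2 at index 2, swap -> [-4, -2, 14, 3]


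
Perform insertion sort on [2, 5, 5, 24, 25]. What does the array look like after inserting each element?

First element 2 is already 'sorted'
Insert 5: shifted 0 elements -> [2, 5, 5, 24, 25]
Insert 5: shifted 0 elements -> [2, 5, 5, 24, 25]
Insert 24: shifted 0 elements -> [2, 5, 5, 24, 25]
Insert 25: shifted 0 elements -> [2, 5, 5, 24, 25]


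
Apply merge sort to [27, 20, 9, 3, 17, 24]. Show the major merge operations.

Divide and conquer:
  Merge [20] + [9] -> [9, 20]
  Merge [27] + [9, 20] -> [9, 20, 27]
  Merge [17] + [24] -> [17, 24]
  Merge [3] + [17, 24] -> [3, 17, 24]
  Merge [9, 20, 27] + [3, 17, 24] -> [3, 9, 17, 20, 24, 27]


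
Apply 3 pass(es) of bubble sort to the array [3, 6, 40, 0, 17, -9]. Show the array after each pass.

After pass 1: [3, 6, 0, 17, -9, 40] (3 swaps)
After pass 2: [3, 0, 6, -9, 17, 40] (2 swaps)
After pass 3: [0, 3, -9, 6, 17, 40] (2 swaps)
Total swaps: 7


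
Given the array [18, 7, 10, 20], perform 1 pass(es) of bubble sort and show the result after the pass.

After pass 1: [7, 10, 18, 20] (2 swaps)
Total swaps: 2


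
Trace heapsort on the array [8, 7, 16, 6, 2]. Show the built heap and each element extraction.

Build heap: [16, 7, 8, 6, 2]
Extract 16: [8, 7, 2, 6, 16]
Extract 8: [7, 6, 2, 8, 16]
Extract 7: [6, 2, 7, 8, 16]
Extract 6: [2, 6, 7, 8, 16]


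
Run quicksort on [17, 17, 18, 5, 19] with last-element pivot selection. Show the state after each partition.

Partition 1: pivot=19 at index 4 -> [17, 17, 18, 5, 19]
Partition 2: pivot=5 at index 0 -> [5, 17, 18, 17, 19]
Partition 3: pivot=17 at index 2 -> [5, 17, 17, 18, 19]


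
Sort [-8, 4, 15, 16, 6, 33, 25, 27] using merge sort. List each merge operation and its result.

Divide and conquer:
  Merge [-8] + [4] -> [-8, 4]
  Merge [15] + [16] -> [15, 16]
  Merge [-8, 4] + [15, 16] -> [-8, 4, 15, 16]
  Merge [6] + [33] -> [6, 33]
  Merge [25] + [27] -> [25, 27]
  Merge [6, 33] + [25, 27] -> [6, 25, 27, 33]
  Merge [-8, 4, 15, 16] + [6, 25, 27, 33] -> [-8, 4, 6, 15, 16, 25, 27, 33]


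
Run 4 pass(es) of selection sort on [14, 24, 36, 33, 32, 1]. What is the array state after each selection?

Pass 1: Select minimum 1 at index 5, swap -> [1, 24, 36, 33, 32, 14]
Pass 2: Select minimum 14 at index 5, swap -> [1, 14, 36, 33, 32, 24]
Pass 3: Select minimum 24 at index 5, swap -> [1, 14, 24, 33, 32, 36]
Pass 4: Select minimum 32 at index 4, swap -> [1, 14, 24, 32, 33, 36]


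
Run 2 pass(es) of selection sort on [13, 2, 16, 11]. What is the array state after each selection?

Pass 1: Select minimum 2 at index 1, swap -> [2, 13, 16, 11]
Pass 2: Select minimum 11 at index 3, swap -> [2, 11, 16, 13]


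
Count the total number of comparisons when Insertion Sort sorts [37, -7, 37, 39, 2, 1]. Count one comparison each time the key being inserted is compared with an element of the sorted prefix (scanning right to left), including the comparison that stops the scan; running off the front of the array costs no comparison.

Insert -7: 37 > -7 (shift), reached front = 1 comparison(s) -> [-7, 37, 37, 39, 2, 1]
Insert 37: 37 <= 37 (stop) = 1 comparison(s) -> [-7, 37, 37, 39, 2, 1]
Insert 39: 37 <= 39 (stop) = 1 comparison(s) -> [-7, 37, 37, 39, 2, 1]
Insert 2: 39 > 2 (shift), 37 > 2 (shift), 37 > 2 (shift), -7 <= 2 (stop) = 4 comparison(s) -> [-7, 2, 37, 37, 39, 1]
Insert 1: 39 > 1 (shift), 37 > 1 (shift), 37 > 1 (shift), 2 > 1 (shift), -7 <= 1 (stop) = 5 comparison(s) -> [-7, 1, 2, 37, 37, 39]
Total comparisons: 1 + 1 + 1 + 4 + 5 = 12


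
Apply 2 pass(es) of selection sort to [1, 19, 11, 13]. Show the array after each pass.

Pass 1: Select minimum 1 at index 0, swap -> [1, 19, 11, 13]
Pass 2: Select minimum 11 at index 2, swap -> [1, 11, 19, 13]


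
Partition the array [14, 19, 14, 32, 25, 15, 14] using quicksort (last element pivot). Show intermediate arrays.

Partition 1: pivot=14 at index 2 -> [14, 14, 14, 32, 25, 15, 19]
Partition 2: pivot=14 at index 1 -> [14, 14, 14, 32, 25, 15, 19]
Partition 3: pivot=19 at index 4 -> [14, 14, 14, 15, 19, 32, 25]
Partition 4: pivot=25 at index 5 -> [14, 14, 14, 15, 19, 25, 32]


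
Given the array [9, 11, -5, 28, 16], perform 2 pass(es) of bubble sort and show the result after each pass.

After pass 1: [9, -5, 11, 16, 28] (2 swaps)
After pass 2: [-5, 9, 11, 16, 28] (1 swaps)
Total swaps: 3


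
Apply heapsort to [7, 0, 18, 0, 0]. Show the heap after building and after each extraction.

Build heap: [18, 0, 7, 0, 0]
Extract 18: [7, 0, 0, 0, 18]
Extract 7: [0, 0, 0, 7, 18]
Extract 0: [0, 0, 0, 7, 18]
Extract 0: [0, 0, 0, 7, 18]


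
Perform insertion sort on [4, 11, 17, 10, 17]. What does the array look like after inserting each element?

First element 4 is already 'sorted'
Insert 11: shifted 0 elements -> [4, 11, 17, 10, 17]
Insert 17: shifted 0 elements -> [4, 11, 17, 10, 17]
Insert 10: shifted 2 elements -> [4, 10, 11, 17, 17]
Insert 17: shifted 0 elements -> [4, 10, 11, 17, 17]


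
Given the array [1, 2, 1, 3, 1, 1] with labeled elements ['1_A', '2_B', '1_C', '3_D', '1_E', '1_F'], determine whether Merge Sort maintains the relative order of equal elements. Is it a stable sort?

Trace Merge Sort on the labeled array (the key is the number; the letter only tracks identity):
  Merge [2_B] + [1_C] -> [1_C, 2_B]
  Merge [1_A] + [1_C, 2_B] -> [1_A, 1_C, 2_B]
  Merge [1_E] + [1_F] -> [1_E, 1_F]
  Merge [3_D] + [1_E, 1_F] -> [1_E, 1_F, 3_D]
  Merge [1_A, 1_C, 2_B] + [1_E, 1_F, 3_D] -> [1_A, 1_C, 1_E, 1_F, 2_B, 3_D]
Final order: [1_A, 1_C, 1_E, 1_F, 2_B, 3_D]
Equal keys:
  value 1: originally 1_A, 1_C, 1_E, 1_F; after sorting 1_A, 1_C, 1_E, 1_F -> order preserved
All equal keys kept their original relative order. Merge Sort is stable: when the heads of the two halves are equal the merge takes from the left half first.
Answer: Stable


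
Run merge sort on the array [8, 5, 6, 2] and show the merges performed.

Divide and conquer:
  Merge [8] + [5] -> [5, 8]
  Merge [6] + [2] -> [2, 6]
  Merge [5, 8] + [2, 6] -> [2, 5, 6, 8]


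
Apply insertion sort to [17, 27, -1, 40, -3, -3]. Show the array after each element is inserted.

First element 17 is already 'sorted'
Insert 27: shifted 0 elements -> [17, 27, -1, 40, -3, -3]
Insert -1: shifted 2 elements -> [-1, 17, 27, 40, -3, -3]
Insert 40: shifted 0 elements -> [-1, 17, 27, 40, -3, -3]
Insert -3: shifted 4 elements -> [-3, -1, 17, 27, 40, -3]
Insert -3: shifted 4 elements -> [-3, -3, -1, 17, 27, 40]


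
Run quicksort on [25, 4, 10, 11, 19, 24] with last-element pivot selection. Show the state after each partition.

Partition 1: pivot=24 at index 4 -> [4, 10, 11, 19, 24, 25]
Partition 2: pivot=19 at index 3 -> [4, 10, 11, 19, 24, 25]
Partition 3: pivot=11 at index 2 -> [4, 10, 11, 19, 24, 25]
Partition 4: pivot=10 at index 1 -> [4, 10, 11, 19, 24, 25]


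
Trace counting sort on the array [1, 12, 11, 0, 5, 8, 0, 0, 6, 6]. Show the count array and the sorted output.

Count array: [3, 1, 0, 0, 0, 1, 2, 0, 1, 0, 0, 1, 1]
(count[i] = number of elements equal to i)
Cumulative count: [3, 4, 4, 4, 4, 5, 7, 7, 8, 8, 8, 9, 10]
Sorted: [0, 0, 0, 1, 5, 6, 6, 8, 11, 12]


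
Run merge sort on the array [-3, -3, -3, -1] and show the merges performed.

Divide and conquer:
  Merge [-3] + [-3] -> [-3, -3]
  Merge [-3] + [-1] -> [-3, -1]
  Merge [-3, -3] + [-3, -1] -> [-3, -3, -3, -1]


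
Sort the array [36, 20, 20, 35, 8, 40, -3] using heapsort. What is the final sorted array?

Build heap: [40, 35, 36, 20, 8, 20, -3]
Extract 40: [36, 35, 20, 20, 8, -3, 40]
Extract 36: [35, 20, 20, -3, 8, 36, 40]
Extract 35: [20, 8, 20, -3, 35, 36, 40]
Extract 20: [20, 8, -3, 20, 35, 36, 40]
Extract 20: [8, -3, 20, 20, 35, 36, 40]
Extract 8: [-3, 8, 20, 20, 35, 36, 40]


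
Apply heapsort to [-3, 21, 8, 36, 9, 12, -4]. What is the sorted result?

Build heap: [36, 21, 12, -3, 9, 8, -4]
Extract 36: [21, 9, 12, -3, -4, 8, 36]
Extract 21: [12, 9, 8, -3, -4, 21, 36]
Extract 12: [9, -3, 8, -4, 12, 21, 36]
Extract 9: [8, -3, -4, 9, 12, 21, 36]
Extract 8: [-3, -4, 8, 9, 12, 21, 36]
Extract -3: [-4, -3, 8, 9, 12, 21, 36]


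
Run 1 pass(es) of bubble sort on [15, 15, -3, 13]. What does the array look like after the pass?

After pass 1: [15, -3, 13, 15] (2 swaps)
Total swaps: 2


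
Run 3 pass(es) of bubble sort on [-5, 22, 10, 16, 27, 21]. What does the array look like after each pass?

After pass 1: [-5, 10, 16, 22, 21, 27] (3 swaps)
After pass 2: [-5, 10, 16, 21, 22, 27] (1 swaps)
After pass 3: [-5, 10, 16, 21, 22, 27] (0 swaps)
Total swaps: 4


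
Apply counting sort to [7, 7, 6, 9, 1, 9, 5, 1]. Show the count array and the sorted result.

Count array: [0, 2, 0, 0, 0, 1, 1, 2, 0, 2]
(count[i] = number of elements equal to i)
Cumulative count: [0, 2, 2, 2, 2, 3, 4, 6, 6, 8]
Sorted: [1, 1, 5, 6, 7, 7, 9, 9]


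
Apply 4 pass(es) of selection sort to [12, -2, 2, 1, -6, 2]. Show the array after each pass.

Pass 1: Select minimum -6 at index 4, swap -> [-6, -2, 2, 1, 12, 2]
Pass 2: Select minimum -2 at index 1, swap -> [-6, -2, 2, 1, 12, 2]
Pass 3: Select minimum 1 at index 3, swap -> [-6, -2, 1, 2, 12, 2]
Pass 4: Select minimum 2 at index 3, swap -> [-6, -2, 1, 2, 12, 2]


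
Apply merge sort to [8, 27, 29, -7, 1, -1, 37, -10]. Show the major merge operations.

Divide and conquer:
  Merge [8] + [27] -> [8, 27]
  Merge [29] + [-7] -> [-7, 29]
  Merge [8, 27] + [-7, 29] -> [-7, 8, 27, 29]
  Merge [1] + [-1] -> [-1, 1]
  Merge [37] + [-10] -> [-10, 37]
  Merge [-1, 1] + [-10, 37] -> [-10, -1, 1, 37]
  Merge [-7, 8, 27, 29] + [-10, -1, 1, 37] -> [-10, -7, -1, 1, 8, 27, 29, 37]


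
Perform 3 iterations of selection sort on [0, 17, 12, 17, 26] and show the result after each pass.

Pass 1: Select minimum 0 at index 0, swap -> [0, 17, 12, 17, 26]
Pass 2: Select minimum 12 at index 2, swap -> [0, 12, 17, 17, 26]
Pass 3: Select minimum 17 at index 2, swap -> [0, 12, 17, 17, 26]


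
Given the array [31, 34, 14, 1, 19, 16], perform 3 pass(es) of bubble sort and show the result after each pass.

After pass 1: [31, 14, 1, 19, 16, 34] (4 swaps)
After pass 2: [14, 1, 19, 16, 31, 34] (4 swaps)
After pass 3: [1, 14, 16, 19, 31, 34] (2 swaps)
Total swaps: 10


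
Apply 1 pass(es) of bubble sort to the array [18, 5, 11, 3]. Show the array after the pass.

After pass 1: [5, 11, 3, 18] (3 swaps)
Total swaps: 3


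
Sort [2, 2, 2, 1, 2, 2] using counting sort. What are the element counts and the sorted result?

Count array: [0, 1, 5]
(count[i] = number of elements equal to i)
Cumulative count: [0, 1, 6]
Sorted: [1, 2, 2, 2, 2, 2]


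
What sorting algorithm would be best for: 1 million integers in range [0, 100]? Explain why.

Best choice: Counting sort
Reason: O(n + k) where k=100 is small; linear time beats O(n log n)


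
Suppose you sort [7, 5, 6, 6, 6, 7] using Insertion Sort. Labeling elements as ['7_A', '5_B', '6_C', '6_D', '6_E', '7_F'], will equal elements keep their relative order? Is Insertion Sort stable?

Trace Insertion Sort on the labeled array (the key is the number; the letter only tracks identity):
  Insert 5_B at index 0: [5_B, 7_A, 6_C, 6_D, 6_E, 7_F]
  Insert 6_C at index 1: [5_B, 6_C, 7_A, 6_D, 6_E, 7_F]
  Insert 6_D at index 2: [5_B, 6_C, 6_D, 7_A, 6_E, 7_F]
  Insert 6_E at index 3: [5_B, 6_C, 6_D, 6_E, 7_A, 7_F]
  Insert 7_F at index 5: [5_B, 6_C, 6_D, 6_E, 7_A, 7_F]
Final order: [5_B, 6_C, 6_D, 6_E, 7_A, 7_F]
Equal keys:
  value 6: originally 6_C, 6_D, 6_E; after sorting 6_C, 6_D, 6_E -> order preserved
  value 7: originally 7_A, 7_F; after sorting 7_A, 7_F -> order preserved
All equal keys kept their original relative order. Insertion Sort is stable: elements are shifted only while they are strictly greater than the key, so a key is inserted after any equal elements already placed.
Answer: Stable


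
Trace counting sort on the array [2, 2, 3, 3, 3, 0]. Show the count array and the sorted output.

Count array: [1, 0, 2, 3]
(count[i] = number of elements equal to i)
Cumulative count: [1, 1, 3, 6]
Sorted: [0, 2, 2, 3, 3, 3]


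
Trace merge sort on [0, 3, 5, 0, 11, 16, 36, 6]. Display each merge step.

Divide and conquer:
  Merge [0] + [3] -> [0, 3]
  Merge [5] + [0] -> [0, 5]
  Merge [0, 3] + [0, 5] -> [0, 0, 3, 5]
  Merge [11] + [16] -> [11, 16]
  Merge [36] + [6] -> [6, 36]
  Merge [11, 16] + [6, 36] -> [6, 11, 16, 36]
  Merge [0, 0, 3, 5] + [6, 11, 16, 36] -> [0, 0, 3, 5, 6, 11, 16, 36]


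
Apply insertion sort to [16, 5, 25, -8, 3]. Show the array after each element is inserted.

First element 16 is already 'sorted'
Insert 5: shifted 1 elements -> [5, 16, 25, -8, 3]
Insert 25: shifted 0 elements -> [5, 16, 25, -8, 3]
Insert -8: shifted 3 elements -> [-8, 5, 16, 25, 3]
Insert 3: shifted 3 elements -> [-8, 3, 5, 16, 25]


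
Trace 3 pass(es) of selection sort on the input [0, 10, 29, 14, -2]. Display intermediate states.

Pass 1: Select minimum -2 at index 4, swap -> [-2, 10, 29, 14, 0]
Pass 2: Select minimum 0 at index 4, swap -> [-2, 0, 29, 14, 10]
Pass 3: Select minimum 10 at index 4, swap -> [-2, 0, 10, 14, 29]


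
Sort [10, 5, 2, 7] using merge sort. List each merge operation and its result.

Divide and conquer:
  Merge [10] + [5] -> [5, 10]
  Merge [2] + [7] -> [2, 7]
  Merge [5, 10] + [2, 7] -> [2, 5, 7, 10]


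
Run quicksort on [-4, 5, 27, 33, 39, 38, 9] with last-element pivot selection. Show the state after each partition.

Partition 1: pivot=9 at index 2 -> [-4, 5, 9, 33, 39, 38, 27]
Partition 2: pivot=5 at index 1 -> [-4, 5, 9, 33, 39, 38, 27]
Partition 3: pivot=27 at index 3 -> [-4, 5, 9, 27, 39, 38, 33]
Partition 4: pivot=33 at index 4 -> [-4, 5, 9, 27, 33, 38, 39]
Partition 5: pivot=39 at index 6 -> [-4, 5, 9, 27, 33, 38, 39]


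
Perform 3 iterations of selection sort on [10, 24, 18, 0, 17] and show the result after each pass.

Pass 1: Select minimum 0 at index 3, swap -> [0, 24, 18, 10, 17]
Pass 2: Select minimum 10 at index 3, swap -> [0, 10, 18, 24, 17]
Pass 3: Select minimum 17 at index 4, swap -> [0, 10, 17, 24, 18]


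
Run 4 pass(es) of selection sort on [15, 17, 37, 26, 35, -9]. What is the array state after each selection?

Pass 1: Select minimum -9 at index 5, swap -> [-9, 17, 37, 26, 35, 15]
Pass 2: Select minimum 15 at index 5, swap -> [-9, 15, 37, 26, 35, 17]
Pass 3: Select minimum 17 at index 5, swap -> [-9, 15, 17, 26, 35, 37]
Pass 4: Select minimum 26 at index 3, swap -> [-9, 15, 17, 26, 35, 37]


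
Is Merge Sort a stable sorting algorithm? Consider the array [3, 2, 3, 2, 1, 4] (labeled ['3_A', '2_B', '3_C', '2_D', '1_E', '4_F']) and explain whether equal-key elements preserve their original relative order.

Trace Merge Sort on the labeled array (the key is the number; the letter only tracks identity):
  Merge [2_B] + [3_C] -> [2_B, 3_C]
  Merge [3_A] + [2_B, 3_C] -> [2_B, 3_A, 3_C]
  Merge [1_E] + [4_F] -> [1_E, 4_F]
  Merge [2_D] + [1_E, 4_F] -> [1_E, 2_D, 4_F]
  Merge [2_B, 3_A, 3_C] + [1_E, 2_D, 4_F] -> [1_E, 2_B, 2_D, 3_A, 3_C, 4_F]
Final order: [1_E, 2_B, 2_D, 3_A, 3_C, 4_F]
Equal keys:
  value 2: originally 2_B, 2_D; after sorting 2_B, 2_D -> order preserved
  value 3: originally 3_A, 3_C; after sorting 3_A, 3_C -> order preserved
All equal keys kept their original relative order. Merge Sort is stable: when the heads of the two halves are equal the merge takes from the left half first.
Answer: Stable


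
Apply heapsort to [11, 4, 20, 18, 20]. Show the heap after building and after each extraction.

Build heap: [20, 18, 20, 11, 4]
Extract 20: [20, 18, 4, 11, 20]
Extract 20: [18, 11, 4, 20, 20]
Extract 18: [11, 4, 18, 20, 20]
Extract 11: [4, 11, 18, 20, 20]


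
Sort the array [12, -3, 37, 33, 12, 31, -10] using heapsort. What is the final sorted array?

Build heap: [37, 33, 31, -3, 12, 12, -10]
Extract 37: [33, 12, 31, -3, -10, 12, 37]
Extract 33: [31, 12, 12, -3, -10, 33, 37]
Extract 31: [12, -3, 12, -10, 31, 33, 37]
Extract 12: [12, -3, -10, 12, 31, 33, 37]
Extract 12: [-3, -10, 12, 12, 31, 33, 37]
Extract -3: [-10, -3, 12, 12, 31, 33, 37]


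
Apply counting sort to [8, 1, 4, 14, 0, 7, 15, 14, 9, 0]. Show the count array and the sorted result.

Count array: [2, 1, 0, 0, 1, 0, 0, 1, 1, 1, 0, 0, 0, 0, 2, 1]
(count[i] = number of elements equal to i)
Cumulative count: [2, 3, 3, 3, 4, 4, 4, 5, 6, 7, 7, 7, 7, 7, 9, 10]
Sorted: [0, 0, 1, 4, 7, 8, 9, 14, 14, 15]


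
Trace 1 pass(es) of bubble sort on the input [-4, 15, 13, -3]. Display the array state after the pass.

After pass 1: [-4, 13, -3, 15] (2 swaps)
Total swaps: 2


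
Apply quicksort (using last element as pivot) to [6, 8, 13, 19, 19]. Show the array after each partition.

Partition 1: pivot=19 at index 4 -> [6, 8, 13, 19, 19]
Partition 2: pivot=19 at index 3 -> [6, 8, 13, 19, 19]
Partition 3: pivot=13 at index 2 -> [6, 8, 13, 19, 19]
Partition 4: pivot=8 at index 1 -> [6, 8, 13, 19, 19]


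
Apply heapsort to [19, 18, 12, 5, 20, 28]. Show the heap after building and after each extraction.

Build heap: [28, 20, 19, 5, 18, 12]
Extract 28: [20, 18, 19, 5, 12, 28]
Extract 20: [19, 18, 12, 5, 20, 28]
Extract 19: [18, 5, 12, 19, 20, 28]
Extract 18: [12, 5, 18, 19, 20, 28]
Extract 12: [5, 12, 18, 19, 20, 28]


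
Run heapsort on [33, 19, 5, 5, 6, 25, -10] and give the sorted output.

Build heap: [33, 19, 25, 5, 6, 5, -10]
Extract 33: [25, 19, 5, 5, 6, -10, 33]
Extract 25: [19, 6, 5, 5, -10, 25, 33]
Extract 19: [6, 5, 5, -10, 19, 25, 33]
Extract 6: [5, -10, 5, 6, 19, 25, 33]
Extract 5: [5, -10, 5, 6, 19, 25, 33]
Extract 5: [-10, 5, 5, 6, 19, 25, 33]


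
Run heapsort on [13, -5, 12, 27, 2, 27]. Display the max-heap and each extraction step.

Build heap: [27, 13, 27, -5, 2, 12]
Extract 27: [27, 13, 12, -5, 2, 27]
Extract 27: [13, 2, 12, -5, 27, 27]
Extract 13: [12, 2, -5, 13, 27, 27]
Extract 12: [2, -5, 12, 13, 27, 27]
Extract 2: [-5, 2, 12, 13, 27, 27]


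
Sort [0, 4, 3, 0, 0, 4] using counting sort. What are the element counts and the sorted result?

Count array: [3, 0, 0, 1, 2]
(count[i] = number of elements equal to i)
Cumulative count: [3, 3, 3, 4, 6]
Sorted: [0, 0, 0, 3, 4, 4]


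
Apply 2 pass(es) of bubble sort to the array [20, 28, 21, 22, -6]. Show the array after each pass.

After pass 1: [20, 21, 22, -6, 28] (3 swaps)
After pass 2: [20, 21, -6, 22, 28] (1 swaps)
Total swaps: 4


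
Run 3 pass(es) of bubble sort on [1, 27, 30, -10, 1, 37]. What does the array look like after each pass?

After pass 1: [1, 27, -10, 1, 30, 37] (2 swaps)
After pass 2: [1, -10, 1, 27, 30, 37] (2 swaps)
After pass 3: [-10, 1, 1, 27, 30, 37] (1 swaps)
Total swaps: 5


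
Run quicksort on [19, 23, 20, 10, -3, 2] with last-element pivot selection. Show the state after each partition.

Partition 1: pivot=2 at index 1 -> [-3, 2, 20, 10, 19, 23]
Partition 2: pivot=23 at index 5 -> [-3, 2, 20, 10, 19, 23]
Partition 3: pivot=19 at index 3 -> [-3, 2, 10, 19, 20, 23]


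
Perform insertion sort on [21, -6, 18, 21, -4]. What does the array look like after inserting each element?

First element 21 is already 'sorted'
Insert -6: shifted 1 elements -> [-6, 21, 18, 21, -4]
Insert 18: shifted 1 elements -> [-6, 18, 21, 21, -4]
Insert 21: shifted 0 elements -> [-6, 18, 21, 21, -4]
Insert -4: shifted 3 elements -> [-6, -4, 18, 21, 21]


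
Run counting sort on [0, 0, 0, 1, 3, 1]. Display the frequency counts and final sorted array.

Count array: [3, 2, 0, 1]
(count[i] = number of elements equal to i)
Cumulative count: [3, 5, 5, 6]
Sorted: [0, 0, 0, 1, 1, 3]


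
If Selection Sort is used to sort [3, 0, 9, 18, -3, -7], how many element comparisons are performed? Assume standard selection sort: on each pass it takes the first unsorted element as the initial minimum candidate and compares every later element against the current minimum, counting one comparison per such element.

Pass 1: scan indices 1..5 for the minimum = 5 comparison(s); min is -7, place at index 0 -> [-7, 0, 9, 18, -3, 3]
Pass 2: scan indices 2..5 for the minimum = 4 comparison(s); min is -3, place at index 1 -> [-7, -3, 9, 18, 0, 3]
Pass 3: scan indices 3..5 for the minimum = 3 comparison(s); min is 0, place at index 2 -> [-7, -3, 0, 18, 9, 3]
Pass 4: scan indices 4..5 for the minimum = 2 comparison(s); min is 3, place at index 3 -> [-7, -3, 0, 3, 9, 18]
Pass 5: scan indices 5..5 for the minimum = 1 comparison(s); min is 9, place at index 4 -> [-7, -3, 0, 3, 9, 18]
Selection sort always scans the whole unsorted suffix, so the count is (n-1) + (n-2) + ... + 1 = n(n-1)/2 = 6*5/2 = 15 regardless of the input order.
Total comparisons: 5 + 4 + 3 + 2 + 1 = 15


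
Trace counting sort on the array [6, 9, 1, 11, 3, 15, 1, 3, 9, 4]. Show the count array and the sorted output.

Count array: [0, 2, 0, 2, 1, 0, 1, 0, 0, 2, 0, 1, 0, 0, 0, 1]
(count[i] = number of elements equal to i)
Cumulative count: [0, 2, 2, 4, 5, 5, 6, 6, 6, 8, 8, 9, 9, 9, 9, 10]
Sorted: [1, 1, 3, 3, 4, 6, 9, 9, 11, 15]


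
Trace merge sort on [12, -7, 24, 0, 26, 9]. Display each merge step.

Divide and conquer:
  Merge [-7] + [24] -> [-7, 24]
  Merge [12] + [-7, 24] -> [-7, 12, 24]
  Merge [26] + [9] -> [9, 26]
  Merge [0] + [9, 26] -> [0, 9, 26]
  Merge [-7, 12, 24] + [0, 9, 26] -> [-7, 0, 9, 12, 24, 26]


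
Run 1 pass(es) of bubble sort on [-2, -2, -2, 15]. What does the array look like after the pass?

After pass 1: [-2, -2, -2, 15] (0 swaps)
Total swaps: 0


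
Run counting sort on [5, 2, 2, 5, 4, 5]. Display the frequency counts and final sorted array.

Count array: [0, 0, 2, 0, 1, 3]
(count[i] = number of elements equal to i)
Cumulative count: [0, 0, 2, 2, 3, 6]
Sorted: [2, 2, 4, 5, 5, 5]


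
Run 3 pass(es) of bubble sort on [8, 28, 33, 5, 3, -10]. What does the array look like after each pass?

After pass 1: [8, 28, 5, 3, -10, 33] (3 swaps)
After pass 2: [8, 5, 3, -10, 28, 33] (3 swaps)
After pass 3: [5, 3, -10, 8, 28, 33] (3 swaps)
Total swaps: 9


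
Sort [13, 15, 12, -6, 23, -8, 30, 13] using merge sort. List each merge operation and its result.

Divide and conquer:
  Merge [13] + [15] -> [13, 15]
  Merge [12] + [-6] -> [-6, 12]
  Merge [13, 15] + [-6, 12] -> [-6, 12, 13, 15]
  Merge [23] + [-8] -> [-8, 23]
  Merge [30] + [13] -> [13, 30]
  Merge [-8, 23] + [13, 30] -> [-8, 13, 23, 30]
  Merge [-6, 12, 13, 15] + [-8, 13, 23, 30] -> [-8, -6, 12, 13, 13, 15, 23, 30]


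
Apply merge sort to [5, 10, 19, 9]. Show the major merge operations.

Divide and conquer:
  Merge [5] + [10] -> [5, 10]
  Merge [19] + [9] -> [9, 19]
  Merge [5, 10] + [9, 19] -> [5, 9, 10, 19]


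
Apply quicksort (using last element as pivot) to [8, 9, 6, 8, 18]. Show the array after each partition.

Partition 1: pivot=18 at index 4 -> [8, 9, 6, 8, 18]
Partition 2: pivot=8 at index 2 -> [8, 6, 8, 9, 18]
Partition 3: pivot=6 at index 0 -> [6, 8, 8, 9, 18]


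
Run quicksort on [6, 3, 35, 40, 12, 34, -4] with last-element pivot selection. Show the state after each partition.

Partition 1: pivot=-4 at index 0 -> [-4, 3, 35, 40, 12, 34, 6]
Partition 2: pivot=6 at index 2 -> [-4, 3, 6, 40, 12, 34, 35]
Partition 3: pivot=35 at index 5 -> [-4, 3, 6, 12, 34, 35, 40]
Partition 4: pivot=34 at index 4 -> [-4, 3, 6, 12, 34, 35, 40]


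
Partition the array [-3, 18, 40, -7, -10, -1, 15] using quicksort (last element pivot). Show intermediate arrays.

Partition 1: pivot=15 at index 4 -> [-3, -7, -10, -1, 15, 18, 40]
Partition 2: pivot=-1 at index 3 -> [-3, -7, -10, -1, 15, 18, 40]
Partition 3: pivot=-10 at index 0 -> [-10, -7, -3, -1, 15, 18, 40]
Partition 4: pivot=-3 at index 2 -> [-10, -7, -3, -1, 15, 18, 40]
Partition 5: pivot=40 at index 6 -> [-10, -7, -3, -1, 15, 18, 40]


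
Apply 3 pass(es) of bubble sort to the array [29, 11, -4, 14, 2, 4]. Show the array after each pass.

After pass 1: [11, -4, 14, 2, 4, 29] (5 swaps)
After pass 2: [-4, 11, 2, 4, 14, 29] (3 swaps)
After pass 3: [-4, 2, 4, 11, 14, 29] (2 swaps)
Total swaps: 10


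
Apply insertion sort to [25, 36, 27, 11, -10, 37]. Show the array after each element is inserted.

First element 25 is already 'sorted'
Insert 36: shifted 0 elements -> [25, 36, 27, 11, -10, 37]
Insert 27: shifted 1 elements -> [25, 27, 36, 11, -10, 37]
Insert 11: shifted 3 elements -> [11, 25, 27, 36, -10, 37]
Insert -10: shifted 4 elements -> [-10, 11, 25, 27, 36, 37]
Insert 37: shifted 0 elements -> [-10, 11, 25, 27, 36, 37]


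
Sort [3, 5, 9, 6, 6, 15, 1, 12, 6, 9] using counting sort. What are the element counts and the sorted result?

Count array: [0, 1, 0, 1, 0, 1, 3, 0, 0, 2, 0, 0, 1, 0, 0, 1]
(count[i] = number of elements equal to i)
Cumulative count: [0, 1, 1, 2, 2, 3, 6, 6, 6, 8, 8, 8, 9, 9, 9, 10]
Sorted: [1, 3, 5, 6, 6, 6, 9, 9, 12, 15]


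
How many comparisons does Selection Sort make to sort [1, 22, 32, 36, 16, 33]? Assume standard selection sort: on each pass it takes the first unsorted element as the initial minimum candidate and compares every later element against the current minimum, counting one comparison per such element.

Pass 1: scan indices 1..5 for the minimum = 5 comparison(s); min is 1, place at index 0 -> [1, 22, 32, 36, 16, 33]
Pass 2: scan indices 2..5 for the minimum = 4 comparison(s); min is 16, place at index 1 -> [1, 16, 32, 36, 22, 33]
Pass 3: scan indices 3..5 for the minimum = 3 comparison(s); min is 22, place at index 2 -> [1, 16, 22, 36, 32, 33]
Pass 4: scan indices 4..5 for the minimum = 2 comparison(s); min is 32, place at index 3 -> [1, 16, 22, 32, 36, 33]
Pass 5: scan indices 5..5 for the minimum = 1 comparison(s); min is 33, place at index 4 -> [1, 16, 22, 32, 33, 36]
Selection sort always scans the whole unsorted suffix, so the count is (n-1) + (n-2) + ... + 1 = n(n-1)/2 = 6*5/2 = 15 regardless of the input order.
Total comparisons: 5 + 4 + 3 + 2 + 1 = 15


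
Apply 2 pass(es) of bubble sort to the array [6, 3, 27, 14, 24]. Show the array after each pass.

After pass 1: [3, 6, 14, 24, 27] (3 swaps)
After pass 2: [3, 6, 14, 24, 27] (0 swaps)
Total swaps: 3


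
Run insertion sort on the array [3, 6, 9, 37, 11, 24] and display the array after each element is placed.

First element 3 is already 'sorted'
Insert 6: shifted 0 elements -> [3, 6, 9, 37, 11, 24]
Insert 9: shifted 0 elements -> [3, 6, 9, 37, 11, 24]
Insert 37: shifted 0 elements -> [3, 6, 9, 37, 11, 24]
Insert 11: shifted 1 elements -> [3, 6, 9, 11, 37, 24]
Insert 24: shifted 1 elements -> [3, 6, 9, 11, 24, 37]


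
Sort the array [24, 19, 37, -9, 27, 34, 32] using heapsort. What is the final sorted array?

Build heap: [37, 27, 34, -9, 19, 24, 32]
Extract 37: [34, 27, 32, -9, 19, 24, 37]
Extract 34: [32, 27, 24, -9, 19, 34, 37]
Extract 32: [27, 19, 24, -9, 32, 34, 37]
Extract 27: [24, 19, -9, 27, 32, 34, 37]
Extract 24: [19, -9, 24, 27, 32, 34, 37]
Extract 19: [-9, 19, 24, 27, 32, 34, 37]


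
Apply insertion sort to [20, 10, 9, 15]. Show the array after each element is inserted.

First element 20 is already 'sorted'
Insert 10: shifted 1 elements -> [10, 20, 9, 15]
Insert 9: shifted 2 elements -> [9, 10, 20, 15]
Insert 15: shifted 1 elements -> [9, 10, 15, 20]


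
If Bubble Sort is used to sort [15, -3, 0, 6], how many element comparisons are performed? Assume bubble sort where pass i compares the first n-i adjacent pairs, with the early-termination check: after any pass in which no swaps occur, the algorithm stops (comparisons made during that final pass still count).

Pass 1: compare adjacent pairs (0,1)..(2,3) = 3 comparison(s), 3 swap(s) -> [-3, 0, 6, 15]
Pass 2: compare adjacent pairs (0,1)..(1,2) = 2 comparison(s), 0 swap(s) -> [-3, 0, 6, 15]
No swaps in this pass, so bubble sort stops here.
Total comparisons: 3 + 2 = 5


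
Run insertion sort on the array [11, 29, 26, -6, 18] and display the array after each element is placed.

First element 11 is already 'sorted'
Insert 29: shifted 0 elements -> [11, 29, 26, -6, 18]
Insert 26: shifted 1 elements -> [11, 26, 29, -6, 18]
Insert -6: shifted 3 elements -> [-6, 11, 26, 29, 18]
Insert 18: shifted 2 elements -> [-6, 11, 18, 26, 29]


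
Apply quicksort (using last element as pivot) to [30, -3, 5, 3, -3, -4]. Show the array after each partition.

Partition 1: pivot=-4 at index 0 -> [-4, -3, 5, 3, -3, 30]
Partition 2: pivot=30 at index 5 -> [-4, -3, 5, 3, -3, 30]
Partition 3: pivot=-3 at index 2 -> [-4, -3, -3, 3, 5, 30]
Partition 4: pivot=5 at index 4 -> [-4, -3, -3, 3, 5, 30]


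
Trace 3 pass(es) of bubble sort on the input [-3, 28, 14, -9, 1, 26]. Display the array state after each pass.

After pass 1: [-3, 14, -9, 1, 26, 28] (4 swaps)
After pass 2: [-3, -9, 1, 14, 26, 28] (2 swaps)
After pass 3: [-9, -3, 1, 14, 26, 28] (1 swaps)
Total swaps: 7


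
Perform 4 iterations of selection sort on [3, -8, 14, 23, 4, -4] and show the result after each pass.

Pass 1: Select minimum -8 at index 1, swap -> [-8, 3, 14, 23, 4, -4]
Pass 2: Select minimum -4 at index 5, swap -> [-8, -4, 14, 23, 4, 3]
Pass 3: Select minimum 3 at index 5, swap -> [-8, -4, 3, 23, 4, 14]
Pass 4: Select minimum 4 at index 4, swap -> [-8, -4, 3, 4, 23, 14]


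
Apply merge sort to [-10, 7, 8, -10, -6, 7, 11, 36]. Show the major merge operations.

Divide and conquer:
  Merge [-10] + [7] -> [-10, 7]
  Merge [8] + [-10] -> [-10, 8]
  Merge [-10, 7] + [-10, 8] -> [-10, -10, 7, 8]
  Merge [-6] + [7] -> [-6, 7]
  Merge [11] + [36] -> [11, 36]
  Merge [-6, 7] + [11, 36] -> [-6, 7, 11, 36]
  Merge [-10, -10, 7, 8] + [-6, 7, 11, 36] -> [-10, -10, -6, 7, 7, 8, 11, 36]


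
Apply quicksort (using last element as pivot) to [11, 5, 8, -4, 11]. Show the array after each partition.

Partition 1: pivot=11 at index 4 -> [11, 5, 8, -4, 11]
Partition 2: pivot=-4 at index 0 -> [-4, 5, 8, 11, 11]
Partition 3: pivot=11 at index 3 -> [-4, 5, 8, 11, 11]
Partition 4: pivot=8 at index 2 -> [-4, 5, 8, 11, 11]


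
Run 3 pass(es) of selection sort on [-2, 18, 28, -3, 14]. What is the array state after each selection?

Pass 1: Select minimum -3 at index 3, swap -> [-3, 18, 28, -2, 14]
Pass 2: Select minimum -2 at index 3, swap -> [-3, -2, 28, 18, 14]
Pass 3: Select minimum 14 at index 4, swap -> [-3, -2, 14, 18, 28]


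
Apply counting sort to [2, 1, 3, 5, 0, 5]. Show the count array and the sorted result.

Count array: [1, 1, 1, 1, 0, 2]
(count[i] = number of elements equal to i)
Cumulative count: [1, 2, 3, 4, 4, 6]
Sorted: [0, 1, 2, 3, 5, 5]


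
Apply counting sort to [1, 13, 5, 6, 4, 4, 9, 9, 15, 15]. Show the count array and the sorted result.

Count array: [0, 1, 0, 0, 2, 1, 1, 0, 0, 2, 0, 0, 0, 1, 0, 2]
(count[i] = number of elements equal to i)
Cumulative count: [0, 1, 1, 1, 3, 4, 5, 5, 5, 7, 7, 7, 7, 8, 8, 10]
Sorted: [1, 4, 4, 5, 6, 9, 9, 13, 15, 15]


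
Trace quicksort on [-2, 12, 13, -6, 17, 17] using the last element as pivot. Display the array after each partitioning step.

Partition 1: pivot=17 at index 5 -> [-2, 12, 13, -6, 17, 17]
Partition 2: pivot=17 at index 4 -> [-2, 12, 13, -6, 17, 17]
Partition 3: pivot=-6 at index 0 -> [-6, 12, 13, -2, 17, 17]
Partition 4: pivot=-2 at index 1 -> [-6, -2, 13, 12, 17, 17]
Partition 5: pivot=12 at index 2 -> [-6, -2, 12, 13, 17, 17]
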